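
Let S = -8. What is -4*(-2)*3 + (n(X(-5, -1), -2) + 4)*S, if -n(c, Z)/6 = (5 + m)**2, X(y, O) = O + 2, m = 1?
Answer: 1720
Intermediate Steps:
X(y, O) = 2 + O
n(c, Z) = -216 (n(c, Z) = -6*(5 + 1)**2 = -6*6**2 = -6*36 = -216)
-4*(-2)*3 + (n(X(-5, -1), -2) + 4)*S = -4*(-2)*3 + (-216 + 4)*(-8) = 8*3 - 212*(-8) = 24 + 1696 = 1720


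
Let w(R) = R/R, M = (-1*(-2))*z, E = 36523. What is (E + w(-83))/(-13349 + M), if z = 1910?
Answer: -36524/9529 ≈ -3.8329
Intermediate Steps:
M = 3820 (M = -1*(-2)*1910 = 2*1910 = 3820)
w(R) = 1
(E + w(-83))/(-13349 + M) = (36523 + 1)/(-13349 + 3820) = 36524/(-9529) = 36524*(-1/9529) = -36524/9529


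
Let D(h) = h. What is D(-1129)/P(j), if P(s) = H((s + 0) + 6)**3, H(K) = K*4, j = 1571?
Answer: -1129/251000770112 ≈ -4.4980e-9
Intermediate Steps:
H(K) = 4*K
P(s) = (24 + 4*s)**3 (P(s) = (4*((s + 0) + 6))**3 = (4*(s + 6))**3 = (4*(6 + s))**3 = (24 + 4*s)**3)
D(-1129)/P(j) = -1129*1/(64*(6 + 1571)**3) = -1129/(64*1577**3) = -1129/(64*3921887033) = -1129/251000770112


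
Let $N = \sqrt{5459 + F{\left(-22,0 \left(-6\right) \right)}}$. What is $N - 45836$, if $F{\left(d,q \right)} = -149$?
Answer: $-45836 + 3 \sqrt{590} \approx -45763.0$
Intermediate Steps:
$N = 3 \sqrt{590}$ ($N = \sqrt{5459 - 149} = \sqrt{5310} = 3 \sqrt{590} \approx 72.87$)
$N - 45836 = 3 \sqrt{590} - 45836 = -45836 + 3 \sqrt{590}$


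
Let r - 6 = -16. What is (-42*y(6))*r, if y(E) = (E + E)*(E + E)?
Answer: 60480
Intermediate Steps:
r = -10 (r = 6 - 16 = -10)
y(E) = 4*E² (y(E) = (2*E)*(2*E) = 4*E²)
(-42*y(6))*r = -168*6²*(-10) = -168*36*(-10) = -42*144*(-10) = -6048*(-10) = 60480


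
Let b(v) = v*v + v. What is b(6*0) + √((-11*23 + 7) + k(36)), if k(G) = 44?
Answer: I*√202 ≈ 14.213*I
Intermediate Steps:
b(v) = v + v² (b(v) = v² + v = v + v²)
b(6*0) + √((-11*23 + 7) + k(36)) = (6*0)*(1 + 6*0) + √((-11*23 + 7) + 44) = 0*(1 + 0) + √((-253 + 7) + 44) = 0*1 + √(-246 + 44) = 0 + √(-202) = 0 + I*√202 = I*√202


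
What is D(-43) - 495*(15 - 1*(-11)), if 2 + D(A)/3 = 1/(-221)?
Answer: -2845599/221 ≈ -12876.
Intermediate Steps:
D(A) = -1329/221 (D(A) = -6 + 3/(-221) = -6 + 3*(-1/221) = -6 - 3/221 = -1329/221)
D(-43) - 495*(15 - 1*(-11)) = -1329/221 - 495*(15 - 1*(-11)) = -1329/221 - 495*(15 + 11) = -1329/221 - 495*26 = -1329/221 - 1*12870 = -1329/221 - 12870 = -2845599/221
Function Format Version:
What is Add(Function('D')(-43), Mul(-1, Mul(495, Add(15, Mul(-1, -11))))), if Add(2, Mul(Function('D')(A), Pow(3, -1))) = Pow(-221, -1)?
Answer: Rational(-2845599, 221) ≈ -12876.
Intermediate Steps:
Function('D')(A) = Rational(-1329, 221) (Function('D')(A) = Add(-6, Mul(3, Pow(-221, -1))) = Add(-6, Mul(3, Rational(-1, 221))) = Add(-6, Rational(-3, 221)) = Rational(-1329, 221))
Add(Function('D')(-43), Mul(-1, Mul(495, Add(15, Mul(-1, -11))))) = Add(Rational(-1329, 221), Mul(-1, Mul(495, Add(15, Mul(-1, -11))))) = Add(Rational(-1329, 221), Mul(-1, Mul(495, Add(15, 11)))) = Add(Rational(-1329, 221), Mul(-1, Mul(495, 26))) = Add(Rational(-1329, 221), Mul(-1, 12870)) = Add(Rational(-1329, 221), -12870) = Rational(-2845599, 221)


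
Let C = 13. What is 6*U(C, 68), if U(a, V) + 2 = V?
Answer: 396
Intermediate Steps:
U(a, V) = -2 + V
6*U(C, 68) = 6*(-2 + 68) = 6*66 = 396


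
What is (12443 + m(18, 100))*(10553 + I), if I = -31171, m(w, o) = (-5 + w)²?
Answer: -260034216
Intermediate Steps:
(12443 + m(18, 100))*(10553 + I) = (12443 + (-5 + 18)²)*(10553 - 31171) = (12443 + 13²)*(-20618) = (12443 + 169)*(-20618) = 12612*(-20618) = -260034216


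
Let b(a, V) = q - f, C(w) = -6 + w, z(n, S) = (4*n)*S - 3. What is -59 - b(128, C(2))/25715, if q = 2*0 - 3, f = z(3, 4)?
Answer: -1517137/25715 ≈ -58.998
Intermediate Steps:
z(n, S) = -3 + 4*S*n (z(n, S) = 4*S*n - 3 = -3 + 4*S*n)
f = 45 (f = -3 + 4*4*3 = -3 + 48 = 45)
q = -3 (q = 0 - 3 = -3)
b(a, V) = -48 (b(a, V) = -3 - 1*45 = -3 - 45 = -48)
-59 - b(128, C(2))/25715 = -59 - (-48)/25715 = -59 - 1*(-48/25715) = -59 + 48/25715 = -1517137/25715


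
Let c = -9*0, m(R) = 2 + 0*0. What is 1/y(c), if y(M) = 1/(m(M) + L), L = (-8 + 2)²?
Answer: 38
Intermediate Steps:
m(R) = 2 (m(R) = 2 + 0 = 2)
c = 0
L = 36 (L = (-6)² = 36)
y(M) = 1/38 (y(M) = 1/(2 + 36) = 1/38)
1/y(c) = 1/(1/38) = 38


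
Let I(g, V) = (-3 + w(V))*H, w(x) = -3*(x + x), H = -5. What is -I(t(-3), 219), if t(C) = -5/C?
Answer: -6585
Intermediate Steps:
w(x) = -6*x
I(g, V) = 15 + 30*V (I(g, V) = (-3 - 6*V)*(-5) = 15 + 30*V)
-I(t(-3), 219) = -(15 + 30*219) = -(15 + 6570) = -1*6585 = -6585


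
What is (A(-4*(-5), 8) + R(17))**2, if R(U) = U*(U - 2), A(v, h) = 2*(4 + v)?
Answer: 91809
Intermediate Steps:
A(v, h) = 8 + 2*v
R(U) = U*(-2 + U)
(A(-4*(-5), 8) + R(17))**2 = ((8 + 2*(-4*(-5))) + 17*(-2 + 17))**2 = ((8 + 2*20) + 17*15)**2 = ((8 + 40) + 255)**2 = (48 + 255)**2 = 303**2 = 91809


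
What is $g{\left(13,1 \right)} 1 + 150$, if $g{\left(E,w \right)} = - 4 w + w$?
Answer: $147$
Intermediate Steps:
$g{\left(E,w \right)} = - 3 w$
$g{\left(13,1 \right)} 1 + 150 = \left(-3\right) 1 \cdot 1 + 150 = \left(-3\right) 1 + 150 = -3 + 150 = 147$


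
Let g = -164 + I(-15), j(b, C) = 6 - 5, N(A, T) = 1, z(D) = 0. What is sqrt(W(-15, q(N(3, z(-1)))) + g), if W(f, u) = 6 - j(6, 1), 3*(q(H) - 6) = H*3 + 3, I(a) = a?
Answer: I*sqrt(174) ≈ 13.191*I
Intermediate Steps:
j(b, C) = 1
q(H) = 7 + H (q(H) = 6 + (H*3 + 3)/3 = 6 + (3*H + 3)/3 = 6 + (3 + 3*H)/3 = 6 + (1 + H) = 7 + H)
g = -179 (g = -164 - 15 = -179)
W(f, u) = 5 (W(f, u) = 6 - 1*1 = 6 - 1 = 5)
sqrt(W(-15, q(N(3, z(-1)))) + g) = sqrt(5 - 179) = sqrt(-174) = I*sqrt(174)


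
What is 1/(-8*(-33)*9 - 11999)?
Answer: -1/9623 ≈ -0.00010392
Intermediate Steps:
1/(-8*(-33)*9 - 11999) = 1/(264*9 - 11999) = 1/(2376 - 11999) = 1/(-9623) = -1/9623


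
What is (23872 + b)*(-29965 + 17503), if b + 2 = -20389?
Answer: -43380222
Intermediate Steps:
b = -20391 (b = -2 - 20389 = -20391)
(23872 + b)*(-29965 + 17503) = (23872 - 20391)*(-29965 + 17503) = 3481*(-12462) = -43380222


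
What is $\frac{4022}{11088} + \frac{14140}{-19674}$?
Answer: $- \frac{2157097}{6059592} \approx -0.35598$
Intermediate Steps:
$\frac{4022}{11088} + \frac{14140}{-19674} = 4022 \cdot \frac{1}{11088} + 14140 \left(- \frac{1}{19674}\right) = \frac{2011}{5544} - \frac{7070}{9837} = - \frac{2157097}{6059592}$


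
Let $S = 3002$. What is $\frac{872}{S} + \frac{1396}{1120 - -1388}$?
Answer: $\frac{41959}{49533} \approx 0.84709$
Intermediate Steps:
$\frac{872}{S} + \frac{1396}{1120 - -1388} = \frac{872}{3002} + \frac{1396}{1120 - -1388} = 872 \cdot \frac{1}{3002} + \frac{1396}{1120 + 1388} = \frac{436}{1501} + \frac{1396}{2508} = \frac{436}{1501} + 1396 \cdot \frac{1}{2508} = \frac{436}{1501} + \frac{349}{627} = \frac{41959}{49533}$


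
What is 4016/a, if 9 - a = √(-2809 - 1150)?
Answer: 4518/505 + 502*I*√3959/505 ≈ 8.9465 + 62.547*I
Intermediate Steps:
a = 9 - I*√3959 (a = 9 - √(-2809 - 1150) = 9 - √(-3959) = 9 - I*√3959 ≈ 9.0 - 62.921*I)
4016/a = 4016/(9 - I*√3959)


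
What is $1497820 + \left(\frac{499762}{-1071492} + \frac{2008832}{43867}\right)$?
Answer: $\frac{35202186513054085}{23501569782} \approx 1.4979 \cdot 10^{6}$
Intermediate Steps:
$1497820 + \left(\frac{499762}{-1071492} + \frac{2008832}{43867}\right) = 1497820 + \left(499762 \left(- \frac{1}{1071492}\right) + 2008832 \cdot \frac{1}{43867}\right) = 1497820 + \left(- \frac{249881}{535746} + \frac{2008832}{43867}\right) = 1497820 + \frac{1065262178845}{23501569782} = \frac{35202186513054085}{23501569782}$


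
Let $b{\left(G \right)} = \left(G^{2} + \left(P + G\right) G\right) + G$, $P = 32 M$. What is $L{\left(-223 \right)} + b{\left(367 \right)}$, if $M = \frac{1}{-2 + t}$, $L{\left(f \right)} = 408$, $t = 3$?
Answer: $281897$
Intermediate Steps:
$M = 1$ ($M = \frac{1}{-2 + 3} = 1^{-1} = 1$)
$P = 32$ ($P = 32 \cdot 1 = 32$)
$b{\left(G \right)} = G + G^{2} + G \left(32 + G\right)$ ($b{\left(G \right)} = \left(G^{2} + \left(32 + G\right) G\right) + G = \left(G^{2} + G \left(32 + G\right)\right) + G = G + G^{2} + G \left(32 + G\right)$)
$L{\left(-223 \right)} + b{\left(367 \right)} = 408 + 367 \left(33 + 2 \cdot 367\right) = 408 + 367 \left(33 + 734\right) = 408 + 367 \cdot 767 = 408 + 281489 = 281897$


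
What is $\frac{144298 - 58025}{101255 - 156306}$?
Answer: $- \frac{86273}{55051} \approx -1.5671$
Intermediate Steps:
$\frac{144298 - 58025}{101255 - 156306} = \frac{86273}{101255 - 156306} = \frac{86273}{-55051} = 86273 \left(- \frac{1}{55051}\right) = - \frac{86273}{55051}$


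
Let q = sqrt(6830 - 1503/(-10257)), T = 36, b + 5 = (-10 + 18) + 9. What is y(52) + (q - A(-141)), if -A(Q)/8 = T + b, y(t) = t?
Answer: 436 + sqrt(79841414549)/3419 ≈ 518.64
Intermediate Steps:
b = 12 (b = -5 + ((-10 + 18) + 9) = -5 + (8 + 9) = -5 + 17 = 12)
A(Q) = -384 (A(Q) = -8*(36 + 12) = -8*48 = -384)
q = sqrt(79841414549)/3419 (q = sqrt(6830 - 1503*(-1/10257)) = sqrt(6830 + 501/3419) = sqrt(23352271/3419) = sqrt(79841414549)/3419 ≈ 82.645)
y(52) + (q - A(-141)) = 52 + (sqrt(79841414549)/3419 - 1*(-384)) = 52 + (sqrt(79841414549)/3419 + 384) = 52 + (384 + sqrt(79841414549)/3419) = 436 + sqrt(79841414549)/3419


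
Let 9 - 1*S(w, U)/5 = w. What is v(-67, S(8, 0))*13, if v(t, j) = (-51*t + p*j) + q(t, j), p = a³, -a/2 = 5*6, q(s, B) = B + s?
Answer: -13996385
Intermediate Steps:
S(w, U) = 45 - 5*w
a = -60 (a = -10*6 = -2*30 = -60)
p = -216000 (p = (-60)³ = -216000)
v(t, j) = -215999*j - 50*t (v(t, j) = (-51*t - 216000*j) + (j + t) = (-216000*j - 51*t) + (j + t) = -215999*j - 50*t)
v(-67, S(8, 0))*13 = (-215999*(45 - 5*8) - 50*(-67))*13 = (-215999*(45 - 40) + 3350)*13 = (-215999*5 + 3350)*13 = (-1079995 + 3350)*13 = -1076645*13 = -13996385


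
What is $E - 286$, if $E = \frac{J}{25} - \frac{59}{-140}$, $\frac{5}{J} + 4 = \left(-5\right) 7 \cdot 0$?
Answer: $- \frac{9997}{35} \approx -285.63$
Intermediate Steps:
$J = - \frac{5}{4}$ ($J = \frac{5}{-4 + \left(-5\right) 7 \cdot 0} = \frac{5}{-4 - 0} = \frac{5}{-4 + 0} = \frac{5}{-4} = 5 \left(- \frac{1}{4}\right) = - \frac{5}{4} \approx -1.25$)
$E = \frac{13}{35}$ ($E = - \frac{5}{4 \cdot 25} - \frac{59}{-140} = \left(- \frac{5}{4}\right) \frac{1}{25} - - \frac{59}{140} = - \frac{1}{20} + \frac{59}{140} = \frac{13}{35} \approx 0.37143$)
$E - 286 = \frac{13}{35} - 286 = - \frac{9997}{35}$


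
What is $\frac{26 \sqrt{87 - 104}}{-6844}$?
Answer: $- \frac{13 i \sqrt{17}}{3422} \approx - 0.015663 i$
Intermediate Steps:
$\frac{26 \sqrt{87 - 104}}{-6844} = 26 \sqrt{-17} \left(- \frac{1}{6844}\right) = 26 i \sqrt{17} \left(- \frac{1}{6844}\right) = - \frac{13 i \sqrt{17}}{3422}$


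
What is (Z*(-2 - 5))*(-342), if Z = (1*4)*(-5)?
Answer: -47880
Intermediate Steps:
Z = -20 (Z = 4*(-5) = -20)
(Z*(-2 - 5))*(-342) = -20*(-2 - 5)*(-342) = -20*(-7)*(-342) = 140*(-342) = -47880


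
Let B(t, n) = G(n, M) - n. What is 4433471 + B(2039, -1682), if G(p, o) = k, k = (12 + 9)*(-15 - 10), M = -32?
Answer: 4434628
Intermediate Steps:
k = -525 (k = 21*(-25) = -525)
G(p, o) = -525
B(t, n) = -525 - n
4433471 + B(2039, -1682) = 4433471 + (-525 - 1*(-1682)) = 4433471 + (-525 + 1682) = 4433471 + 1157 = 4434628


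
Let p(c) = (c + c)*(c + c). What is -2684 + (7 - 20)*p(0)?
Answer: -2684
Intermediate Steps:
p(c) = 4*c² (p(c) = (2*c)*(2*c) = 4*c²)
-2684 + (7 - 20)*p(0) = -2684 + (7 - 20)*(4*0²) = -2684 - 52*0 = -2684 - 13*0 = -2684 + 0 = -2684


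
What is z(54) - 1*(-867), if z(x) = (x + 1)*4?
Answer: 1087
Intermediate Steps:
z(x) = 4 + 4*x (z(x) = (1 + x)*4 = 4 + 4*x)
z(54) - 1*(-867) = (4 + 4*54) - 1*(-867) = (4 + 216) + 867 = 220 + 867 = 1087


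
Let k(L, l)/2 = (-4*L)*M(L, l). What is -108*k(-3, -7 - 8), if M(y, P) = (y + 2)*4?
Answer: 10368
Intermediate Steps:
M(y, P) = 8 + 4*y (M(y, P) = (2 + y)*4 = 8 + 4*y)
k(L, l) = -8*L*(8 + 4*L) (k(L, l) = 2*((-4*L)*(8 + 4*L)) = 2*(-4*L*(8 + 4*L)) = -8*L*(8 + 4*L))
-108*k(-3, -7 - 8) = -(-3456)*(-3)*(2 - 3) = -(-3456)*(-3)*(-1) = -108*(-96) = 10368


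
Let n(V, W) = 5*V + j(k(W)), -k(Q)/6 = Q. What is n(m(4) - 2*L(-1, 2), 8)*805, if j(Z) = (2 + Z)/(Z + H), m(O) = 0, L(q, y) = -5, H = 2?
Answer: 41055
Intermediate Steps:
k(Q) = -6*Q
j(Z) = 1 (j(Z) = (2 + Z)/(Z + 2) = (2 + Z)/(2 + Z) = 1)
n(V, W) = 1 + 5*V (n(V, W) = 5*V + 1 = 1 + 5*V)
n(m(4) - 2*L(-1, 2), 8)*805 = (1 + 5*(0 - 2*(-5)))*805 = (1 + 5*(0 + 10))*805 = (1 + 5*10)*805 = (1 + 50)*805 = 51*805 = 41055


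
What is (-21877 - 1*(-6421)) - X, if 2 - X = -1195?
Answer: -16653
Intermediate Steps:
X = 1197 (X = 2 - 1*(-1195) = 2 + 1195 = 1197)
(-21877 - 1*(-6421)) - X = (-21877 - 1*(-6421)) - 1*1197 = (-21877 + 6421) - 1197 = -15456 - 1197 = -16653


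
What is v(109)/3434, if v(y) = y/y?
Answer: 1/3434 ≈ 0.00029121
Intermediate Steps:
v(y) = 1
v(109)/3434 = 1/3434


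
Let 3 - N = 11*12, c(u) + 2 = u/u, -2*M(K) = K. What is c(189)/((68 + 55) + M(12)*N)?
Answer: -1/897 ≈ -0.0011148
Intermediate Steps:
M(K) = -K/2
c(u) = -1 (c(u) = -2 + u/u = -2 + 1 = -1)
N = -129 (N = 3 - 11*12 = 3 - 1*132 = 3 - 132 = -129)
c(189)/((68 + 55) + M(12)*N) = -1/((68 + 55) - ½*12*(-129)) = -1/(123 - 6*(-129)) = -1/(123 + 774) = -1/897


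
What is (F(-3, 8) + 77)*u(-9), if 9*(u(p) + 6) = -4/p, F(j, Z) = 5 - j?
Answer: -40970/81 ≈ -505.80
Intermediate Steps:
u(p) = -6 - 4/(9*p) (u(p) = -6 + (-4/p)/9 = -6 - 4/(9*p))
(F(-3, 8) + 77)*u(-9) = ((5 - 1*(-3)) + 77)*(-6 - 4/9/(-9)) = ((5 + 3) + 77)*(-6 - 4/9*(-⅑)) = (8 + 77)*(-6 + 4/81) = 85*(-482/81) = -40970/81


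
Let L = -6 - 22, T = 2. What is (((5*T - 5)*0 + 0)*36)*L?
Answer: 0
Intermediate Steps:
L = -28
(((5*T - 5)*0 + 0)*36)*L = (((5*2 - 5)*0 + 0)*36)*(-28) = (((10 - 5)*0 + 0)*36)*(-28) = ((5*0 + 0)*36)*(-28) = ((0 + 0)*36)*(-28) = (0*36)*(-28) = 0*(-28) = 0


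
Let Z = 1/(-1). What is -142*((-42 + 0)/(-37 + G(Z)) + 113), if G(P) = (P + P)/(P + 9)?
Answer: -2414710/149 ≈ -16206.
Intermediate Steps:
Z = -1
G(P) = 2*P/(9 + P) (G(P) = (2*P)/(9 + P) = 2*P/(9 + P))
-142*((-42 + 0)/(-37 + G(Z)) + 113) = -142*((-42 + 0)/(-37 + 2*(-1)/(9 - 1)) + 113) = -142*(-42/(-37 + 2*(-1)/8) + 113) = -142*(-42/(-37 + 2*(-1)*(⅛)) + 113) = -142*(-42/(-37 - ¼) + 113) = -142*(-42/(-149/4) + 113) = -142*(-42*(-4/149) + 113) = -142*(168/149 + 113) = -142*17005/149 = -2414710/149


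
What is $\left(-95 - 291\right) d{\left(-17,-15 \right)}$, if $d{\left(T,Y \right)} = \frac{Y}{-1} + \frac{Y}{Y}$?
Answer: $-6176$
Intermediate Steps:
$d{\left(T,Y \right)} = 1 - Y$ ($d{\left(T,Y \right)} = Y \left(-1\right) + 1 = - Y + 1 = 1 - Y$)
$\left(-95 - 291\right) d{\left(-17,-15 \right)} = \left(-95 - 291\right) \left(1 - -15\right) = - 386 \left(1 + 15\right) = \left(-386\right) 16 = -6176$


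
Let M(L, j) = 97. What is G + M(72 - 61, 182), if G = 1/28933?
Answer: 2806502/28933 ≈ 97.000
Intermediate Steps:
G = 1/28933 ≈ 3.4563e-5
G + M(72 - 61, 182) = 1/28933 + 97 = 2806502/28933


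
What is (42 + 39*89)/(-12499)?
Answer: -3513/12499 ≈ -0.28106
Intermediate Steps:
(42 + 39*89)/(-12499) = (42 + 3471)*(-1/12499) = 3513*(-1/12499) = -3513/12499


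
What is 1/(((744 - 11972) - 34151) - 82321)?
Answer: -1/127700 ≈ -7.8309e-6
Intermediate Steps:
1/(((744 - 11972) - 34151) - 82321) = 1/((-11228 - 34151) - 82321) = 1/(-45379 - 82321) = 1/(-127700) = -1/127700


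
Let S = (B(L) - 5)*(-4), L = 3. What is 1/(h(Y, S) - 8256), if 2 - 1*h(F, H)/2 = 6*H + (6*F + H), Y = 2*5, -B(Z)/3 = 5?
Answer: -1/9492 ≈ -0.00010535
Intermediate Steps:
B(Z) = -15 (B(Z) = -3*5 = -15)
Y = 10
S = 80 (S = (-15 - 5)*(-4) = -20*(-4) = 80)
h(F, H) = 4 - 14*H - 12*F (h(F, H) = 4 - 2*(6*H + (6*F + H)) = 4 - 2*(6*H + (H + 6*F)) = 4 - 2*(6*F + 7*H) = 4 + (-14*H - 12*F) = 4 - 14*H - 12*F)
1/(h(Y, S) - 8256) = 1/((4 - 14*80 - 12*10) - 8256) = 1/((4 - 1120 - 120) - 8256) = 1/(-1236 - 8256) = 1/(-9492) = -1/9492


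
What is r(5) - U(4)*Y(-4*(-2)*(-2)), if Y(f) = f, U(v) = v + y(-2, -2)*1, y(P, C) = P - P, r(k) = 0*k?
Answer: 64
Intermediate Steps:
r(k) = 0
y(P, C) = 0
U(v) = v (U(v) = v + 0*1 = v + 0 = v)
r(5) - U(4)*Y(-4*(-2)*(-2)) = 0 - 4*-4*(-2)*(-2) = 0 - 4*8*(-2) = 0 - 4*(-16) = 0 - 1*(-64) = 0 + 64 = 64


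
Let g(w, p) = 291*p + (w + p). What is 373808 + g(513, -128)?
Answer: 336945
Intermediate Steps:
g(w, p) = w + 292*p (g(w, p) = 291*p + (p + w) = w + 292*p)
373808 + g(513, -128) = 373808 + (513 + 292*(-128)) = 373808 + (513 - 37376) = 373808 - 36863 = 336945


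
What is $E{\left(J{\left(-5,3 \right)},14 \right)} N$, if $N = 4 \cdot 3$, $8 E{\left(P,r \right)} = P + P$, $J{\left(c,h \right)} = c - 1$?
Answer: $-18$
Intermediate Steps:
$J{\left(c,h \right)} = -1 + c$ ($J{\left(c,h \right)} = c - 1 = -1 + c$)
$E{\left(P,r \right)} = \frac{P}{4}$ ($E{\left(P,r \right)} = \frac{P + P}{8} = \frac{2 P}{8} = \frac{P}{4}$)
$N = 12$
$E{\left(J{\left(-5,3 \right)},14 \right)} N = \frac{-1 - 5}{4} \cdot 12 = \frac{1}{4} \left(-6\right) 12 = \left(- \frac{3}{2}\right) 12 = -18$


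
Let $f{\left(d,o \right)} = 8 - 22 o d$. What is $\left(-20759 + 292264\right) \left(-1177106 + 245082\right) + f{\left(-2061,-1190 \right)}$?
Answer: $-253103133092$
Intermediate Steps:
$f{\left(d,o \right)} = 8 - 22 d o$
$\left(-20759 + 292264\right) \left(-1177106 + 245082\right) + f{\left(-2061,-1190 \right)} = \left(-20759 + 292264\right) \left(-1177106 + 245082\right) + \left(8 - \left(-45342\right) \left(-1190\right)\right) = 271505 \left(-932024\right) + \left(8 - 53956980\right) = -253049176120 - 53956972 = -253103133092$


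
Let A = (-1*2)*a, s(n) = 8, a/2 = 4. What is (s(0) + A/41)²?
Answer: 97344/1681 ≈ 57.908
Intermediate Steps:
a = 8 (a = 2*4 = 8)
A = -16 (A = -1*2*8 = -2*8 = -16)
(s(0) + A/41)² = (8 - 16/41)² = (312/41)² = 97344/1681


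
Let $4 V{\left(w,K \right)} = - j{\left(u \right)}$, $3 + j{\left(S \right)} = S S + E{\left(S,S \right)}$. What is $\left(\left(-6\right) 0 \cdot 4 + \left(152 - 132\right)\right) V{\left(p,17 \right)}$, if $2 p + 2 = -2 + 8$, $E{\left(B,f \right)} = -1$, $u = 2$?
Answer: $0$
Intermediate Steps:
$p = 2$ ($p = -1 + \frac{-2 + 8}{2} = -1 + \frac{1}{2} \cdot 6 = -1 + 3 = 2$)
$j{\left(S \right)} = -4 + S^{2}$ ($j{\left(S \right)} = -3 + \left(S S - 1\right) = -3 + \left(S^{2} - 1\right) = -3 + \left(-1 + S^{2}\right) = -4 + S^{2}$)
$V{\left(w,K \right)} = 0$ ($V{\left(w,K \right)} = \frac{\left(-1\right) \left(-4 + 2^{2}\right)}{4} = \frac{\left(-1\right) \left(-4 + 4\right)}{4} = \frac{\left(-1\right) 0}{4} = \frac{1}{4} \cdot 0 = 0$)
$\left(\left(-6\right) 0 \cdot 4 + \left(152 - 132\right)\right) V{\left(p,17 \right)} = \left(\left(-6\right) 0 \cdot 4 + \left(152 - 132\right)\right) 0 = \left(0 \cdot 4 + 20\right) 0 = \left(0 + 20\right) 0 = 20 \cdot 0 = 0$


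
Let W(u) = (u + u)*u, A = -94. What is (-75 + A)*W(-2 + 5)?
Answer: -3042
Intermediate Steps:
W(u) = 2*u² (W(u) = (2*u)*u = 2*u²)
(-75 + A)*W(-2 + 5) = (-75 - 94)*(2*(-2 + 5)²) = -338*3² = -338*9 = -169*18 = -3042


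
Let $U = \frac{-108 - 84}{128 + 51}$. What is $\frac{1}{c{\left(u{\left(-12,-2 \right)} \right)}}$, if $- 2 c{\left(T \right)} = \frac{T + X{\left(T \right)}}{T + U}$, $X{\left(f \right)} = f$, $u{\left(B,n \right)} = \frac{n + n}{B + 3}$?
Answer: $\frac{253}{179} \approx 1.4134$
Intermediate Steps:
$u{\left(B,n \right)} = \frac{2 n}{3 + B}$
$U = - \frac{192}{179} \approx -1.0726$
$c{\left(T \right)} = - \frac{T}{- \frac{192}{179} + T}$ ($c{\left(T \right)} = - \frac{\left(T + T\right) \frac{1}{T - \frac{192}{179}}}{2} = - \frac{2 T \frac{1}{- \frac{192}{179} + T}}{2} = - \frac{T}{- \frac{192}{179} + T}$)
$\frac{1}{c{\left(u{\left(-12,-2 \right)} \right)}} = \frac{1}{\left(-179\right) 2 \left(-2\right) \frac{1}{3 - 12} \frac{1}{-192 + 179 \cdot 2 \left(-2\right) \frac{1}{3 - 12}}} = \frac{1}{\left(-179\right) 2 \left(-2\right) \frac{1}{-9} \frac{1}{-192 + 179 \cdot 2 \left(-2\right) \frac{1}{-9}}} = \frac{1}{\left(-179\right) 2 \left(-2\right) \left(- \frac{1}{9}\right) \frac{1}{-192 + 179 \cdot 2 \left(-2\right) \left(- \frac{1}{9}\right)}} = \frac{1}{\left(-179\right) \frac{4}{9} \frac{1}{-192 + 179 \cdot \frac{4}{9}}} = \frac{1}{\left(-179\right) \frac{4}{9} \frac{1}{-192 + \frac{716}{9}}} = \frac{1}{\left(-179\right) \frac{4}{9} \frac{1}{- \frac{1012}{9}}} = \frac{1}{\left(-179\right) \frac{4}{9} \left(- \frac{9}{1012}\right)} = \frac{1}{\frac{179}{253}} = \frac{253}{179}$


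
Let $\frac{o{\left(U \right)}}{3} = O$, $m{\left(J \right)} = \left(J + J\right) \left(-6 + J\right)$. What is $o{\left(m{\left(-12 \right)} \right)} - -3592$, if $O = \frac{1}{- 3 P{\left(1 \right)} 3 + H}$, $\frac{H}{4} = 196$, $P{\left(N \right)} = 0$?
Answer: $\frac{2816131}{784} \approx 3592.0$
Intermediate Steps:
$H = 784$ ($H = 4 \cdot 196 = 784$)
$m{\left(J \right)} = 2 J \left(-6 + J\right)$
$O = \frac{1}{784}$ ($O = \frac{1}{\left(-3\right) 0 \cdot 3 + 784} = \frac{1}{0 \cdot 3 + 784} = \frac{1}{0 + 784} = \frac{1}{784} \approx 0.0012755$)
$o{\left(U \right)} = \frac{3}{784}$ ($o{\left(U \right)} = 3 \cdot \frac{1}{784} = \frac{3}{784}$)
$o{\left(m{\left(-12 \right)} \right)} - -3592 = \frac{3}{784} - -3592 = \frac{3}{784} + 3592 = \frac{2816131}{784}$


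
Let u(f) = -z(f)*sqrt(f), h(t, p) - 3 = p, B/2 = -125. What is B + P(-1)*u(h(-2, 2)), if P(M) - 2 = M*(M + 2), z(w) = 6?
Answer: -250 - 6*sqrt(5) ≈ -263.42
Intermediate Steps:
B = -250 (B = 2*(-125) = -250)
h(t, p) = 3 + p
P(M) = 2 + M*(2 + M) (P(M) = 2 + M*(M + 2) = 2 + M*(2 + M))
u(f) = -6*sqrt(f)
B + P(-1)*u(h(-2, 2)) = -250 + (2 + (-1)**2 + 2*(-1))*(-6*sqrt(3 + 2)) = -250 + (2 + 1 - 2)*(-6*sqrt(5)) = -250 + 1*(-6*sqrt(5)) = -250 - 6*sqrt(5)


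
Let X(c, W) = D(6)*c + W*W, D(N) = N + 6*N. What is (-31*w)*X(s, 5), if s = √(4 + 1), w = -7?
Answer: 5425 + 9114*√5 ≈ 25805.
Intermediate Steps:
s = √5 ≈ 2.2361
D(N) = 7*N
X(c, W) = W² + 42*c (X(c, W) = (7*6)*c + W*W = 42*c + W² = W² + 42*c)
(-31*w)*X(s, 5) = (-31*(-7))*(5² + 42*√5) = 217*(25 + 42*√5) = 5425 + 9114*√5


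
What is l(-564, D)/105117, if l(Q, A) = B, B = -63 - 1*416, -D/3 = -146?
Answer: -479/105117 ≈ -0.0045568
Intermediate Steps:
D = 438 (D = -3*(-146) = 438)
B = -479 (B = -63 - 416 = -479)
l(Q, A) = -479
l(-564, D)/105117 = -479/105117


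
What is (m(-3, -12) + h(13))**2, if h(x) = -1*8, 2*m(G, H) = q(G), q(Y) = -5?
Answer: 441/4 ≈ 110.25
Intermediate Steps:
m(G, H) = -5/2 (m(G, H) = (1/2)*(-5) = -5/2)
h(x) = -8
(m(-3, -12) + h(13))**2 = (-5/2 - 8)**2 = (-21/2)**2 = 441/4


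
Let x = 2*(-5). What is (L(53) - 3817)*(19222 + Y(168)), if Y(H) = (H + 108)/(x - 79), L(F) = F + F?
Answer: -6347598702/89 ≈ -7.1321e+7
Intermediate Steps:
x = -10
L(F) = 2*F
Y(H) = -108/89 - H/89 (Y(H) = (H + 108)/(-10 - 79) = (108 + H)/(-89) = (108 + H)*(-1/89) = -108/89 - H/89)
(L(53) - 3817)*(19222 + Y(168)) = (2*53 - 3817)*(19222 + (-108/89 - 1/89*168)) = (106 - 3817)*(19222 + (-108/89 - 168/89)) = -3711*(19222 - 276/89) = -3711*1710482/89 = -6347598702/89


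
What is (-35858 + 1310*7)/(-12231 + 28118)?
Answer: -26688/15887 ≈ -1.6799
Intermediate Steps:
(-35858 + 1310*7)/(-12231 + 28118) = (-35858 + 9170)/15887 = -26688*1/15887 = -26688/15887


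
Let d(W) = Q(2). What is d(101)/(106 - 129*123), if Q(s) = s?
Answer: -2/15761 ≈ -0.00012690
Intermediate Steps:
d(W) = 2
d(101)/(106 - 129*123) = 2/(106 - 129*123) = 2/(106 - 15867) = 2/(-15761) = 2*(-1/15761) = -2/15761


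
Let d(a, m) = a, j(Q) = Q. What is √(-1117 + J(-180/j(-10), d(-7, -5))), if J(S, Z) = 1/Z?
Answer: 2*I*√13685/7 ≈ 33.424*I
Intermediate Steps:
√(-1117 + J(-180/j(-10), d(-7, -5))) = √(-1117 + 1/(-7)) = √(-1117 - ⅐) = √(-7820/7) = 2*I*√13685/7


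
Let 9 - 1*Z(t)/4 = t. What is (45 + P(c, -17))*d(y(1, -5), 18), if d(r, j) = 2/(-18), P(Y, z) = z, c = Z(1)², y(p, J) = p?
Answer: -28/9 ≈ -3.1111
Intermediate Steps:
Z(t) = 36 - 4*t
c = 1024 (c = (36 - 4*1)² = (36 - 4)² = 32² = 1024)
d(r, j) = -⅑ (d(r, j) = 2*(-1/18) = -⅑)
(45 + P(c, -17))*d(y(1, -5), 18) = (45 - 17)*(-⅑) = 28*(-⅑) = -28/9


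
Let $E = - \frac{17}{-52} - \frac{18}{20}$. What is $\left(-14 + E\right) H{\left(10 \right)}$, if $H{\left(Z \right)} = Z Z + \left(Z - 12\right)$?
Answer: $- \frac{185661}{130} \approx -1428.2$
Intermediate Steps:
$E = - \frac{149}{260}$ ($E = \left(-17\right) \left(- \frac{1}{52}\right) - \frac{9}{10} = \frac{17}{52} - \frac{9}{10} = - \frac{149}{260} \approx -0.57308$)
$H{\left(Z \right)} = -12 + Z + Z^{2}$ ($H{\left(Z \right)} = Z^{2} + \left(-12 + Z\right) = -12 + Z + Z^{2}$)
$\left(-14 + E\right) H{\left(10 \right)} = \left(-14 - \frac{149}{260}\right) \left(-12 + 10 + 10^{2}\right) = - \frac{3789 \left(-12 + 10 + 100\right)}{260} = \left(- \frac{3789}{260}\right) 98 = - \frac{185661}{130}$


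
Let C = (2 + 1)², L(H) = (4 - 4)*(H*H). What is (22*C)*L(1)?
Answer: 0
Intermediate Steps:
L(H) = 0 (L(H) = 0*H² = 0)
C = 9 (C = 3² = 9)
(22*C)*L(1) = (22*9)*0 = 198*0 = 0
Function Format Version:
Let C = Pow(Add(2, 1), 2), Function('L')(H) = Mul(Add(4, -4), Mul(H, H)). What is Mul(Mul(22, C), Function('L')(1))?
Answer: 0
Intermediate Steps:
Function('L')(H) = 0 (Function('L')(H) = Mul(0, Pow(H, 2)) = 0)
C = 9 (C = Pow(3, 2) = 9)
Mul(Mul(22, C), Function('L')(1)) = Mul(Mul(22, 9), 0) = Mul(198, 0) = 0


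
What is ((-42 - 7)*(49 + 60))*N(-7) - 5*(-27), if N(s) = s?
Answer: 37522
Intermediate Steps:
((-42 - 7)*(49 + 60))*N(-7) - 5*(-27) = ((-42 - 7)*(49 + 60))*(-7) - 5*(-27) = -49*109*(-7) + 135 = -5341*(-7) + 135 = 37387 + 135 = 37522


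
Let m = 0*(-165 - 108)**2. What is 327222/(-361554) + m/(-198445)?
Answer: -54537/60259 ≈ -0.90504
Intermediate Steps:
m = 0 (m = 0*(-273)**2 = 0*74529 = 0)
327222/(-361554) + m/(-198445) = 327222/(-361554) + 0/(-198445) = 327222*(-1/361554) + 0*(-1/198445) = -54537/60259 + 0 = -54537/60259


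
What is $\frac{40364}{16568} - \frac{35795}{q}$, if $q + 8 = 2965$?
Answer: $- \frac{118423803}{12247894} \approx -9.6689$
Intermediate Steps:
$q = 2957$ ($q = -8 + 2965 = 2957$)
$\frac{40364}{16568} - \frac{35795}{q} = \frac{40364}{16568} - \frac{35795}{2957} = 40364 \cdot \frac{1}{16568} - \frac{35795}{2957} = \frac{10091}{4142} - \frac{35795}{2957} = - \frac{118423803}{12247894}$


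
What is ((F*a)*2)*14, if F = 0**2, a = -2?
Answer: 0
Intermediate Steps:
F = 0
((F*a)*2)*14 = ((0*(-2))*2)*14 = (0*2)*14 = 0*14 = 0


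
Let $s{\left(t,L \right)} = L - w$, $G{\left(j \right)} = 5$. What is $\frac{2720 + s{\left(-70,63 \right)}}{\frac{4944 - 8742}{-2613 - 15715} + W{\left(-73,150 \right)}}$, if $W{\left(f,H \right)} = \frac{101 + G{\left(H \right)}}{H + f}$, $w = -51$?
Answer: $\frac{1999749752}{1117607} \approx 1789.3$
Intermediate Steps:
$W{\left(f,H \right)} = \frac{106}{H + f}$ ($W{\left(f,H \right)} = \frac{101 + 5}{H + f} = \frac{106}{H + f}$)
$s{\left(t,L \right)} = 51 + L$ ($s{\left(t,L \right)} = L - -51 = L + 51 = 51 + L$)
$\frac{2720 + s{\left(-70,63 \right)}}{\frac{4944 - 8742}{-2613 - 15715} + W{\left(-73,150 \right)}} = \frac{2720 + \left(51 + 63\right)}{\frac{4944 - 8742}{-2613 - 15715} + \frac{106}{150 - 73}} = \frac{2720 + 114}{- \frac{3798}{-18328} + \frac{106}{77}} = \frac{2834}{\left(-3798\right) \left(- \frac{1}{18328}\right) + 106 \cdot \frac{1}{77}} = \frac{2834}{\frac{1899}{9164} + \frac{106}{77}} = \frac{2834}{\frac{1117607}{705628}} = 2834 \cdot \frac{705628}{1117607} = \frac{1999749752}{1117607}$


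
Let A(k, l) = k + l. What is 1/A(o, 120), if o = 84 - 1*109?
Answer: 1/95 ≈ 0.010526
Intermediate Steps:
o = -25 (o = 84 - 109 = -25)
1/A(o, 120) = 1/(-25 + 120) = 1/95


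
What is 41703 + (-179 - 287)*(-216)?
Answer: 142359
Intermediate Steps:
41703 + (-179 - 287)*(-216) = 41703 - 466*(-216) = 41703 + 100656 = 142359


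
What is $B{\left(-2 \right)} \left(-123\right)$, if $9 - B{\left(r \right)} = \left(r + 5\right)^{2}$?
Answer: $0$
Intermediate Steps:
$B{\left(r \right)} = 9 - \left(5 + r\right)^{2}$ ($B{\left(r \right)} = 9 - \left(r + 5\right)^{2} = 9 - \left(5 + r\right)^{2}$)
$B{\left(-2 \right)} \left(-123\right) = \left(9 - \left(5 - 2\right)^{2}\right) \left(-123\right) = \left(9 - 3^{2}\right) \left(-123\right) = \left(9 - 9\right) \left(-123\right) = 0 \left(-123\right) = 0$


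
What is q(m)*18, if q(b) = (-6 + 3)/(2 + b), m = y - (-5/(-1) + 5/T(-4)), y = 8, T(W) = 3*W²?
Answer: -2592/235 ≈ -11.030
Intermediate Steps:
m = 139/48 (m = 8 - (-5/(-1) + 5/((3*(-4)²))) = 8 - (-5*(-1) + 5/((3*16))) = 8 - (5 + 5/48) = 8 - 1*245/48 = 8 - 245/48 = 139/48 ≈ 2.8958)
q(b) = -3/(2 + b)
q(m)*18 = -3/(2 + 139/48)*18 = -3/235/48*18 = -3*48/235*18 = -144/235*18 = -2592/235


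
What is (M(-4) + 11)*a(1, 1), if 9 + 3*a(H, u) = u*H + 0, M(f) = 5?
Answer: -128/3 ≈ -42.667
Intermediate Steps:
a(H, u) = -3 + H*u/3 (a(H, u) = -3 + (u*H + 0)/3 = -3 + (H*u + 0)/3 = -3 + (H*u)/3 = -3 + H*u/3)
(M(-4) + 11)*a(1, 1) = (5 + 11)*(-3 + (⅓)*1*1) = 16*(-3 + ⅓) = 16*(-8/3) = -128/3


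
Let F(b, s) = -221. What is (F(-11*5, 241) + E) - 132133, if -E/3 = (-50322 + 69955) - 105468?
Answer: 125151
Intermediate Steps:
E = 257505 (E = -3*((-50322 + 69955) - 105468) = -3*(19633 - 105468) = -3*(-85835) = 257505)
(F(-11*5, 241) + E) - 132133 = (-221 + 257505) - 132133 = 257284 - 132133 = 125151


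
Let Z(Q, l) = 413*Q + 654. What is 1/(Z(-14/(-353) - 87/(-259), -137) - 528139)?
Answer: -13061/6887455702 ≈ -1.8963e-6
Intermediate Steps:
Z(Q, l) = 654 + 413*Q
1/(Z(-14/(-353) - 87/(-259), -137) - 528139) = 1/((654 + 413*(-14/(-353) - 87/(-259))) - 528139) = 1/((654 + 413*(-14*(-1/353) - 87*(-1/259))) - 528139) = 1/((654 + 413*(14/353 + 87/259)) - 528139) = 1/((654 + 413*(34337/91427)) - 528139) = 1/((654 + 2025883/13061) - 528139) = 1/(10567777/13061 - 528139) = 1/(-6887455702/13061) = -13061/6887455702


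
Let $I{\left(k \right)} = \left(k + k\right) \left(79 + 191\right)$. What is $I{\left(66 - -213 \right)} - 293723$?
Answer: $-143063$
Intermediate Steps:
$I{\left(k \right)} = 540 k$ ($I{\left(k \right)} = 2 k 270 = 540 k$)
$I{\left(66 - -213 \right)} - 293723 = 540 \left(66 - -213\right) - 293723 = 540 \left(66 + 213\right) - 293723 = 540 \cdot 279 - 293723 = 150660 - 293723 = -143063$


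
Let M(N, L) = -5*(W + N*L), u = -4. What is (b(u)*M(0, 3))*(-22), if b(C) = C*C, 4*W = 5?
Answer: 2200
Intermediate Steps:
W = 5/4 (W = (¼)*5 = 5/4 ≈ 1.2500)
b(C) = C²
M(N, L) = -25/4 - 5*L*N (M(N, L) = -5*(5/4 + N*L) = -5*(5/4 + L*N) = -25/4 - 5*L*N)
(b(u)*M(0, 3))*(-22) = ((-4)²*(-25/4 - 5*3*0))*(-22) = (16*(-25/4 + 0))*(-22) = (16*(-25/4))*(-22) = -100*(-22) = 2200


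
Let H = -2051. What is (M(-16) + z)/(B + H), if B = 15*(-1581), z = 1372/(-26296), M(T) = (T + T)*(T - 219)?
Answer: -49436137/169385684 ≈ -0.29186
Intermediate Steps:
M(T) = 2*T*(-219 + T) (M(T) = (2*T)*(-219 + T) = 2*T*(-219 + T))
z = -343/6574 (z = 1372*(-1/26296) = -343/6574 ≈ -0.052175)
B = -23715
(M(-16) + z)/(B + H) = (2*(-16)*(-219 - 16) - 343/6574)/(-23715 - 2051) = (2*(-16)*(-235) - 343/6574)/(-25766) = (7520 - 343/6574)*(-1/25766) = (49436137/6574)*(-1/25766) = -49436137/169385684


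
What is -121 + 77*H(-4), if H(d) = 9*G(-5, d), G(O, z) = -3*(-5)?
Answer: 10274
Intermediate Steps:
G(O, z) = 15
H(d) = 135 (H(d) = 9*15 = 135)
-121 + 77*H(-4) = -121 + 77*135 = -121 + 10395 = 10274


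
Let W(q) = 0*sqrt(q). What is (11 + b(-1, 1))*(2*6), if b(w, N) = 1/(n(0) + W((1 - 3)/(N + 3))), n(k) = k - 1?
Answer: 120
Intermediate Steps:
W(q) = 0
n(k) = -1 + k
b(w, N) = -1 (b(w, N) = 1/((-1 + 0) + 0) = 1/(-1 + 0) = 1/(-1) = -1)
(11 + b(-1, 1))*(2*6) = (11 - 1)*(2*6) = 10*12 = 120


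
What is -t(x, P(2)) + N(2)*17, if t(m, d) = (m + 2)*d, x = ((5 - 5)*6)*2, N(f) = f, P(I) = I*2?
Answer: 26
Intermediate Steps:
P(I) = 2*I
x = 0 (x = (0*6)*2 = 0*2 = 0)
t(m, d) = d*(2 + m) (t(m, d) = (2 + m)*d = d*(2 + m))
-t(x, P(2)) + N(2)*17 = -2*2*(2 + 0) + 2*17 = -4*2 + 34 = -1*8 + 34 = -8 + 34 = 26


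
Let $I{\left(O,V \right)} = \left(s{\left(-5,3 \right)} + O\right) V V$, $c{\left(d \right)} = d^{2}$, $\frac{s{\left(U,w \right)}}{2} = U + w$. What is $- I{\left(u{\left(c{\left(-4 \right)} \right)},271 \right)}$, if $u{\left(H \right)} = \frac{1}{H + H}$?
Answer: $\frac{9327007}{32} \approx 2.9147 \cdot 10^{5}$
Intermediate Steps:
$s{\left(U,w \right)} = 2 U + 2 w$ ($s{\left(U,w \right)} = 2 \left(U + w\right) = 2 U + 2 w$)
$u{\left(H \right)} = \frac{1}{2 H}$
$I{\left(O,V \right)} = V^{2} \left(-4 + O\right)$ ($I{\left(O,V \right)} = \left(\left(2 \left(-5\right) + 2 \cdot 3\right) + O\right) V V = \left(\left(-10 + 6\right) + O\right) V V = \left(-4 + O\right) V V = V \left(-4 + O\right) V = V^{2} \left(-4 + O\right)$)
$- I{\left(u{\left(c{\left(-4 \right)} \right)},271 \right)} = - 271^{2} \left(-4 + \frac{1}{2 \left(-4\right)^{2}}\right) = - 73441 \left(-4 + \frac{1}{2 \cdot 16}\right) = - 73441 \left(-4 + \frac{1}{2} \cdot \frac{1}{16}\right) = - 73441 \left(-4 + \frac{1}{32}\right) = - \frac{73441 \left(-127\right)}{32} = \left(-1\right) \left(- \frac{9327007}{32}\right) = \frac{9327007}{32}$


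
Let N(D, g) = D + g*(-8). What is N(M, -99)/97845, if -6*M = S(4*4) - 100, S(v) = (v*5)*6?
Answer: 2186/293535 ≈ 0.0074472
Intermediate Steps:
S(v) = 30*v (S(v) = (5*v)*6 = 30*v)
M = -190/3 (M = -(30*(4*4) - 100)/6 = -(30*16 - 100)/6 = -(480 - 100)/6 = -⅙*380 = -190/3 ≈ -63.333)
N(D, g) = D - 8*g
N(M, -99)/97845 = (-190/3 - 8*(-99))/97845 = (-190/3 + 792)*(1/97845) = (2186/3)*(1/97845) = 2186/293535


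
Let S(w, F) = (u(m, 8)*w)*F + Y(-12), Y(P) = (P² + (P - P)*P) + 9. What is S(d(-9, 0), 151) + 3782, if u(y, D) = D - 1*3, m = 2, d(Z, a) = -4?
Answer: 915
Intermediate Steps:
u(y, D) = -3 + D (u(y, D) = D - 3 = -3 + D)
Y(P) = 9 + P² (Y(P) = (P² + 0*P) + 9 = (P² + 0) + 9 = P² + 9 = 9 + P²)
S(w, F) = 153 + 5*F*w (S(w, F) = ((-3 + 8)*w)*F + (9 + (-12)²) = (5*w)*F + (9 + 144) = 5*F*w + 153 = 153 + 5*F*w)
S(d(-9, 0), 151) + 3782 = (153 + 5*151*(-4)) + 3782 = (153 - 3020) + 3782 = -2867 + 3782 = 915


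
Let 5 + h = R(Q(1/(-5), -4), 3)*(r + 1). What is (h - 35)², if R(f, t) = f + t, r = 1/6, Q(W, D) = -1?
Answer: 12769/9 ≈ 1418.8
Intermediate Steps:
r = ⅙ ≈ 0.16667
h = -8/3 (h = -5 + (-1 + 3)*(⅙ + 1) = -5 + 2*(7/6) = -5 + 7/3 = -8/3 ≈ -2.6667)
(h - 35)² = (-8/3 - 35)² = (-113/3)² = 12769/9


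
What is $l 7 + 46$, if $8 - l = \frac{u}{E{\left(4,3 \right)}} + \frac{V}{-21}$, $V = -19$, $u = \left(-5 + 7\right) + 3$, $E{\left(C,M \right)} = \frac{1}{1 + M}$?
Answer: $- \frac{133}{3} \approx -44.333$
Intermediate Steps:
$u = 5$ ($u = 2 + 3 = 5$)
$l = - \frac{271}{21}$ ($l = 8 - \left(\frac{5}{\frac{1}{1 + 3}} - \frac{19}{-21}\right) = 8 - \left(\frac{5}{\frac{1}{4}} - - \frac{19}{21}\right) = 8 - \left(5 \frac{1}{\frac{1}{4}} + \frac{19}{21}\right) = 8 - \left(5 \cdot 4 + \frac{19}{21}\right) = 8 - \left(20 + \frac{19}{21}\right) = 8 - \frac{439}{21} = - \frac{271}{21} \approx -12.905$)
$l 7 + 46 = \left(- \frac{271}{21}\right) 7 + 46 = - \frac{271}{3} + 46 = - \frac{133}{3}$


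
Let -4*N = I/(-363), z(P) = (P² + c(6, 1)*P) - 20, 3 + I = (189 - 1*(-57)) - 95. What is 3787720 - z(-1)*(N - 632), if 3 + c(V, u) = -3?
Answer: 1371960433/363 ≈ 3.7795e+6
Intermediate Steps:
c(V, u) = -6 (c(V, u) = -3 - 3 = -6)
I = 148 (I = -3 + ((189 - 1*(-57)) - 95) = -3 + ((189 + 57) - 95) = -3 + (246 - 95) = -3 + 151 = 148)
z(P) = -20 + P² - 6*P (z(P) = (P² - 6*P) - 20 = -20 + P² - 6*P)
N = 37/363 (N = -37/(-363) = -37*(-1)/363 = -¼*(-148/363) = 37/363 ≈ 0.10193)
3787720 - z(-1)*(N - 632) = 3787720 - (-20 + (-1)² - 6*(-1))*(37/363 - 632) = 3787720 - (-20 + 1 + 6)*(-229379)/363 = 3787720 - (-13)*(-229379)/363 = 3787720 - 1*2981927/363 = 3787720 - 2981927/363 = 1371960433/363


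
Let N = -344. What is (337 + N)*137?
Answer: -959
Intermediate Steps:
(337 + N)*137 = (337 - 344)*137 = -7*137 = -959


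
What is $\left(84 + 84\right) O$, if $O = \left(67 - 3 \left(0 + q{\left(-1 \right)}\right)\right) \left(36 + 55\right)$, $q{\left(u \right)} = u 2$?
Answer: $1116024$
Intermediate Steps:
$q{\left(u \right)} = 2 u$
$O = 6643$ ($O = \left(67 - 3 \left(0 + 2 \left(-1\right)\right)\right) \left(36 + 55\right) = \left(67 - 3 \left(0 - 2\right)\right) 91 = \left(67 - -6\right) 91 = \left(67 + 6\right) 91 = 73 \cdot 91 = 6643$)
$\left(84 + 84\right) O = \left(84 + 84\right) 6643 = 168 \cdot 6643 = 1116024$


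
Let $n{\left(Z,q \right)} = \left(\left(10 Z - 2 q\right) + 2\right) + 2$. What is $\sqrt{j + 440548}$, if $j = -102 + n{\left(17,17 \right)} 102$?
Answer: $\sqrt{454726} \approx 674.33$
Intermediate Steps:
$n{\left(Z,q \right)} = 4 - 2 q + 10 Z$ ($n{\left(Z,q \right)} = \left(\left(- 2 q + 10 Z\right) + 2\right) + 2 = \left(2 - 2 q + 10 Z\right) + 2 = 4 - 2 q + 10 Z$)
$j = 14178$ ($j = -102 + \left(4 - 34 + 10 \cdot 17\right) 102 = -102 + \left(4 - 34 + 170\right) 102 = -102 + 140 \cdot 102 = -102 + 14280 = 14178$)
$\sqrt{j + 440548} = \sqrt{14178 + 440548} = \sqrt{454726}$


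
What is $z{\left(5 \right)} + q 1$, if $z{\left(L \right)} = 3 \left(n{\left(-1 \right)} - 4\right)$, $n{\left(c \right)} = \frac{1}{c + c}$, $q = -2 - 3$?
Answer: $- \frac{37}{2} \approx -18.5$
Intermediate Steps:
$q = -5$
$n{\left(c \right)} = \frac{1}{2 c}$
$z{\left(L \right)} = - \frac{27}{2}$ ($z{\left(L \right)} = 3 \left(\frac{1}{2 \left(-1\right)} - 4\right) = 3 \left(\frac{1}{2} \left(-1\right) - 4\right) = 3 \left(- \frac{1}{2} - 4\right) = 3 \left(- \frac{9}{2}\right) = - \frac{27}{2}$)
$z{\left(5 \right)} + q 1 = - \frac{27}{2} - 5 = - \frac{37}{2}$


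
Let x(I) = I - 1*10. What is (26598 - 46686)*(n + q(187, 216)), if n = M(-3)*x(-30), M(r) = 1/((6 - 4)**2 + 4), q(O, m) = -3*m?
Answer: 13117464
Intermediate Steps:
M(r) = 1/8 (M(r) = 1/(2**2 + 4) = 1/(4 + 4) = 1/8)
x(I) = -10 + I (x(I) = I - 10 = -10 + I)
n = -5 (n = (-10 - 30)/8 = (1/8)*(-40) = -5)
(26598 - 46686)*(n + q(187, 216)) = (26598 - 46686)*(-5 - 3*216) = -20088*(-5 - 648) = -20088*(-653) = 13117464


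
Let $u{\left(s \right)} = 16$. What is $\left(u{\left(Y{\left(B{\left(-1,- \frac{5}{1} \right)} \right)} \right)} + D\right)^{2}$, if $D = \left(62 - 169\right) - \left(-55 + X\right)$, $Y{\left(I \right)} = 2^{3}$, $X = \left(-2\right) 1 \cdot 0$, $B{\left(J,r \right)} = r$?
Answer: $1296$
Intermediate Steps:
$X = 0$ ($X = \left(-2\right) 0 = 0$)
$Y{\left(I \right)} = 8$
$D = -52$ ($D = \left(62 - 169\right) + \left(55 - 0\right) = -107 + \left(55 + 0\right) = -107 + 55 = -52$)
$\left(u{\left(Y{\left(B{\left(-1,- \frac{5}{1} \right)} \right)} \right)} + D\right)^{2} = \left(16 - 52\right)^{2} = \left(-36\right)^{2} = 1296$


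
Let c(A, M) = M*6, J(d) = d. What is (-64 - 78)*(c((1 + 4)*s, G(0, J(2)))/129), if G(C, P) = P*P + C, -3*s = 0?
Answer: -1136/43 ≈ -26.419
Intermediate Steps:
s = 0 (s = -⅓*0 = 0)
G(C, P) = C + P² (G(C, P) = P² + C = C + P²)
c(A, M) = 6*M
(-64 - 78)*(c((1 + 4)*s, G(0, J(2)))/129) = (-64 - 78)*((6*(0 + 2²))/129) = -142*6*(0 + 4)/129 = -142*6*4/129 = -3408/129 = -142*8/43 = -1136/43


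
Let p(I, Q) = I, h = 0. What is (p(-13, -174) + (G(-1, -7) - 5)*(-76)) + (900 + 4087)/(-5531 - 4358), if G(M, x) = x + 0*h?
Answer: 8885224/9889 ≈ 898.50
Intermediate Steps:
G(M, x) = x (G(M, x) = x + 0*0 = x + 0 = x)
(p(-13, -174) + (G(-1, -7) - 5)*(-76)) + (900 + 4087)/(-5531 - 4358) = (-13 + (-7 - 5)*(-76)) + (900 + 4087)/(-5531 - 4358) = (-13 - 12*(-76)) + 4987/(-9889) = (-13 + 912) + 4987*(-1/9889) = 899 - 4987/9889 = 8885224/9889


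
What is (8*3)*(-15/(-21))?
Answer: 120/7 ≈ 17.143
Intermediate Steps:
(8*3)*(-15/(-21)) = 24*(-15*(-1/21)) = 24*(5/7) = 120/7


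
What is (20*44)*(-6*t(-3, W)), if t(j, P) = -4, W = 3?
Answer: 21120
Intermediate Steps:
(20*44)*(-6*t(-3, W)) = (20*44)*(-6*(-4)) = 880*24 = 21120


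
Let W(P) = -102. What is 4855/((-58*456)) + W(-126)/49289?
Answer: -241995791/1303595472 ≈ -0.18564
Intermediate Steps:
4855/((-58*456)) + W(-126)/49289 = 4855/((-58*456)) - 102/49289 = 4855/(-26448) - 102*1/49289 = 4855*(-1/26448) - 102/49289 = -4855/26448 - 102/49289 = -241995791/1303595472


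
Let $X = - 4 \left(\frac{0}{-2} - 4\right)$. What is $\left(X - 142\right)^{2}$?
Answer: $15876$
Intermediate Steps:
$X = 16$ ($X = - 4 \left(0 \left(- \frac{1}{2}\right) - 4\right) = - 4 \left(0 - 4\right) = \left(-4\right) \left(-4\right) = 16$)
$\left(X - 142\right)^{2} = \left(16 - 142\right)^{2} = \left(-126\right)^{2} = 15876$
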